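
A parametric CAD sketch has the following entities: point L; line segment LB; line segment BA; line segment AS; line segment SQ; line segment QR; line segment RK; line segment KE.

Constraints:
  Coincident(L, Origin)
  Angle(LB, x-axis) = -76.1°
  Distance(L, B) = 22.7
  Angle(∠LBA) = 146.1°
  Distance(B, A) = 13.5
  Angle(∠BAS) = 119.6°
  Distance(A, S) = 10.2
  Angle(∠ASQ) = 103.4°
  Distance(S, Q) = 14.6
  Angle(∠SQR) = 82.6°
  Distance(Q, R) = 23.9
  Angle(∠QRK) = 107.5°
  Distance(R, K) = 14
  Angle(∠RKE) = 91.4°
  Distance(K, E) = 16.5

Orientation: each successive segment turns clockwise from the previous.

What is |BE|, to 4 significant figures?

15.94

L is at the origin; LB runs at -76.1° with length 22.7, so B = (5.453, -22.04). ∠LBA = 146.1° gives BA at -110.0° from the x-axis; with |BA| = 13.5, A = (0.8359, -34.72). ∠BAS = 119.6° gives AS at -170.4° from the x-axis; with |AS| = 10.2, S = (-9.221, -36.42). ∠ASQ = 103.4° gives SQ at 113.0° from the x-axis; with |SQ| = 14.6, Q = (-14.93, -22.98). ∠SQR = 82.6° gives QR at 15.60° from the x-axis; with |QR| = 23.9, R = (8.094, -16.56). ∠QRK = 107.5° gives RK at -56.90° from the x-axis; with |RK| = 14.0, K = (15.74, -28.28). ∠RKE = 91.4° gives KE at -145.5° from the x-axis; with |KE| = 16.5, E = (2.141, -37.63). Then |BE| = |E − B| = 15.94.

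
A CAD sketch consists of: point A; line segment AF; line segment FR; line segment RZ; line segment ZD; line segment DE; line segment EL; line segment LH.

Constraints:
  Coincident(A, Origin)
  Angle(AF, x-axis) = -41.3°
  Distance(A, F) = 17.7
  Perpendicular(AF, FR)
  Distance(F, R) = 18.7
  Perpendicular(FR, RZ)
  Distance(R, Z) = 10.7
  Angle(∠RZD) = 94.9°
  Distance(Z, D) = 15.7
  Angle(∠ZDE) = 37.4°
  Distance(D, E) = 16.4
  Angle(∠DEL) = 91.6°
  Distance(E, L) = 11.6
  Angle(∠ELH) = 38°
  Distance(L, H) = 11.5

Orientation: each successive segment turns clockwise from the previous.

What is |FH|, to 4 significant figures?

14.15

A is at the origin; AF runs at -41.3° with length 17.7, so F = (13.30, -11.68). AF is perpendicular to FR, so FR runs at -131.3°; with |FR| = 18.7, R = (0.9553, -25.73). The perpendicularity gives RZ at right angles to FR, so RZ runs at 138.7°; with |RZ| = 10.7, Z = (-7.083, -18.67). ∠RZD = 94.9° gives ZD at 53.60° from the x-axis; with |ZD| = 15.7, D = (2.233, -6.032). ∠ZDE = 37.4° gives DE at -89.00° from the x-axis; with |DE| = 16.4, E = (2.520, -22.43). ∠DEL = 91.6° gives EL at -177.4° from the x-axis; with |EL| = 11.6, L = (-9.068, -22.96). ∠ELH = 38.0° gives LH at 40.60° from the x-axis; with |LH| = 11.5, H = (-0.3367, -15.47). Then |FH| = |H − F| = 14.15.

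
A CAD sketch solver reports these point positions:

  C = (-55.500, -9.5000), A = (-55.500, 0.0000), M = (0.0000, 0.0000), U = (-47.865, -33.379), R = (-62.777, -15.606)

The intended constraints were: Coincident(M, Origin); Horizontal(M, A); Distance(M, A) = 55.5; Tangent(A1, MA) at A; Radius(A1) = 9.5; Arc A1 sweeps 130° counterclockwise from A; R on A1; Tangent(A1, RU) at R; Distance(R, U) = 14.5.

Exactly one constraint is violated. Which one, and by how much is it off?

Distance(R, U) = 14.5 — off by 8.70.

M = (0.00, 0.00) ✓; M.y = 0.00, A.y = 0.00 ✓; |MA| = 55.50 ✓; ∠(CA, AM) = 90.00° ✓; |CA| = 9.500 ✓; bearing(C→R) − bearing(C→A) = 130.0° ✓; |CR| = 9.499 ✓; ∠(CR, RU) = 90.00° ✓; |RU| = 23.20 ✗.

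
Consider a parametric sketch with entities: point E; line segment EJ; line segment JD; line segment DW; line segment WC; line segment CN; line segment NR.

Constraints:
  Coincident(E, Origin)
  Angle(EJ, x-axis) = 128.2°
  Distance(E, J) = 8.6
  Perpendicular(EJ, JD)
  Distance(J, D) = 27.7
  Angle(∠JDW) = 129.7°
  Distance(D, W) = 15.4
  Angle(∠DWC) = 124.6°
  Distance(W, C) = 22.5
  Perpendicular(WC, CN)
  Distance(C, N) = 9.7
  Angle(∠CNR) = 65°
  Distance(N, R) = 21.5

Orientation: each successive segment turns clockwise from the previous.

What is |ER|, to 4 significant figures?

36.62

WC ⟂ CN, so CN runs at -157.5°; with |CN| = 9.7, N = (31.16, -3.839). ∠CNR = 65.0° gives NR at 87.50° from the x-axis; with |NR| = 21.5, R = (32.09, 17.64). Then |ER| = |R − E| = 36.62.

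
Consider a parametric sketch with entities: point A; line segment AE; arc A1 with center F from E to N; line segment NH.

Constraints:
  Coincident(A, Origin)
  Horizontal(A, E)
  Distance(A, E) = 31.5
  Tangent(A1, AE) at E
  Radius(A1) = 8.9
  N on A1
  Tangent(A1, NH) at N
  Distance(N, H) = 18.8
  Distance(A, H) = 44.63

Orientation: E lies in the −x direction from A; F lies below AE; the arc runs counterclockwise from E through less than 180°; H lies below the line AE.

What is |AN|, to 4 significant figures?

41.61

Checks: A.y = 0.00, E.y = 0.00 ✓; |FN| = 8.900 ✓; ∠(FN, NH) = 90.00° ✓; |NH| = 18.80 ✓; |AH| = 44.63 ✓.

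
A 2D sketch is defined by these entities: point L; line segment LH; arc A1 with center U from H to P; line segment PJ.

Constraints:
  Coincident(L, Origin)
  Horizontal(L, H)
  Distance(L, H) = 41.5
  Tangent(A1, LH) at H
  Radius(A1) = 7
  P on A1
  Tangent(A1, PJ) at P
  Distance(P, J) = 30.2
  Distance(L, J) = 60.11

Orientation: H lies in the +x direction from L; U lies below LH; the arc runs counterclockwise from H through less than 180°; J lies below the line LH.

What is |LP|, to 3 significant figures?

36.4

L is at the origin; L and H share the same y with |LH| = 41.5 and H on the +x side, so H = (41.5, 0.00). Since A1 is tangent to LH there, UH ⟂ LH, so U = H + (0, -7) = (41.5, -7.00). Since UP ⟂ PJ (tangency), |UJ| = √(7.0² + 30.2²) = 31.0 regardless of where P sits on A1. So J lies on both circle(L, 60.11) and circle(U, 31.0); the below-LH intersection is J = (47.0, -37.5). P is the foot of the tangent from J: P = (35.1, -9.76).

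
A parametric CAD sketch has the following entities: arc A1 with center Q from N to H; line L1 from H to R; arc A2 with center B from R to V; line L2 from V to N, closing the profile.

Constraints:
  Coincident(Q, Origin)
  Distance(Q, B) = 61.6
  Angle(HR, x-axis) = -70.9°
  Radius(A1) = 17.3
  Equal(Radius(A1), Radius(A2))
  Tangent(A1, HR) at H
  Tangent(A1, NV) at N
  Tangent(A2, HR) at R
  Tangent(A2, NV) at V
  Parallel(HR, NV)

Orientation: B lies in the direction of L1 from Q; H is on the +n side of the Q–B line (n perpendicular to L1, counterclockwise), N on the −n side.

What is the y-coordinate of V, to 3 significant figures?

-63.9

The slot axis is L1's direction at -70.9°, so u = (cos -70.9°, sin -70.9°) = (0.327, -0.945) and n = (−sin -70.9°, cos -70.9°) = (0.945, 0.327). Q is at the origin and B lies 61.6 along u from Q, so B = 61.6·u = (20.2, -58.2). Tangency of A1 to both parallel lines with radius 17.3 puts H and N at Q ± 17.3·n: H = (16.3, 5.66), N = (-16.3, -5.66). Equal radii place R and V the same way about B: R = B + 17.3·n = (36.5, -52.5), V = B − 17.3·n = (3.81, -63.9). So V.y = -63.9.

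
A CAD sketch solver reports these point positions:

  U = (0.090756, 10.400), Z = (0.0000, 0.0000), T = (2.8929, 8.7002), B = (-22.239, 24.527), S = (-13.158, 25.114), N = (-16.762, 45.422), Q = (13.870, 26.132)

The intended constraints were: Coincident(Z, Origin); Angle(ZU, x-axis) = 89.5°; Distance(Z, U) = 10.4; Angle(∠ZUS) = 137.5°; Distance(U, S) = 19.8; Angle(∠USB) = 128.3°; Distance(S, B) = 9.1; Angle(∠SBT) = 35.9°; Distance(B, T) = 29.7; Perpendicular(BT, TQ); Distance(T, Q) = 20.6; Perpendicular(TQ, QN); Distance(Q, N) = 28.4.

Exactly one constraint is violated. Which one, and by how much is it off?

Distance(Q, N) = 28.4 — off by 7.80.

Z = (0.00, 0.00) ✓; ZU at 89.50° ✓; |ZU| = 10.40 ✓; ∠ZUS = 137.5° ✓; |US| = 19.80 ✓; ∠USB = 128.3° ✓; |SB| = 9.100 ✓; ∠SBT = 35.90° ✓; |BT| = 29.70 ✓; ∠(BT, TQ) = 90.00° ✓; |TQ| = 20.60 ✓; ∠(TQ, QN) = 90.00° ✓; |QN| = 36.20 ✗.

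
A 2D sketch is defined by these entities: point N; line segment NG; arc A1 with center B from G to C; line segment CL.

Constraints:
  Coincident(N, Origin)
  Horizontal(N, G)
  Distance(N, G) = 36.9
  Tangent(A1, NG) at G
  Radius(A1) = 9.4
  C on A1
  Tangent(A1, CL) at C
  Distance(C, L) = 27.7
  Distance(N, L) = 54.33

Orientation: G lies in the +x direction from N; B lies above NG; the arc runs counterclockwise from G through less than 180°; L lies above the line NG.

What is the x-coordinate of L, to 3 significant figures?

38.2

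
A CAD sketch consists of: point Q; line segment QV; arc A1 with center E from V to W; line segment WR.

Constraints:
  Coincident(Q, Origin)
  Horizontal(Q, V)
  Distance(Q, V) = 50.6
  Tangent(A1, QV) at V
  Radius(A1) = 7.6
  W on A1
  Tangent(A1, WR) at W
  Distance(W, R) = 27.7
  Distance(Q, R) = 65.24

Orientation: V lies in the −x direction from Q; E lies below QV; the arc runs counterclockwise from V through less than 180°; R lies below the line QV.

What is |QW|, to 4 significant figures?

58.77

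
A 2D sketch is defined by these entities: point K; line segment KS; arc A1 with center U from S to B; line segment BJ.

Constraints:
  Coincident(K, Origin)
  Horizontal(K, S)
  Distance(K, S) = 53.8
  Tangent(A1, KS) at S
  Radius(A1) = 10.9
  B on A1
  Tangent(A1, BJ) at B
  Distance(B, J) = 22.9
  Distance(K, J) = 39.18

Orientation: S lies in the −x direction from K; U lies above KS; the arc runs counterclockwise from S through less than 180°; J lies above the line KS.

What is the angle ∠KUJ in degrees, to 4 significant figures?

40.37°

Checks: |UB| = 10.90 ✓; ∠(UB, BJ) = 90.00° ✓; |BJ| = 22.90 ✓; |KJ| = 39.18 ✓.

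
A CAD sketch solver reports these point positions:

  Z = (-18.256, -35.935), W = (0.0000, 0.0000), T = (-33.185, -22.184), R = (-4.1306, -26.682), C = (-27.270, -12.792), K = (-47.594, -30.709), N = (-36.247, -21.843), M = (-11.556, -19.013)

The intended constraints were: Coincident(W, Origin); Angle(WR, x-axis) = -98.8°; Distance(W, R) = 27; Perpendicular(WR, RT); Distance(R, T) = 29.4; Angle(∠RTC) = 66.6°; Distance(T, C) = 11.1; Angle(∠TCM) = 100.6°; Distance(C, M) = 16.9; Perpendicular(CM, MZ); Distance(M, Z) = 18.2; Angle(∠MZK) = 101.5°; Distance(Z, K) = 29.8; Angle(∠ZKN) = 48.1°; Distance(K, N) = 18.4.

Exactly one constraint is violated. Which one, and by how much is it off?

Distance(K, N) = 18.4 — off by 4.00.

W = (0.00, 0.00) ✓; WR at -98.80° ✓; |WR| = 27.00 ✓; ∠(WR, RT) = 90.00° ✓; |RT| = 29.40 ✓; ∠RTC = 66.60° ✓; |TC| = 11.10 ✓; ∠TCM = 100.6° ✓; |CM| = 16.90 ✓; ∠(CM, MZ) = 90.00° ✓; |MZ| = 18.20 ✓; ∠MZK = 101.5° ✓; |ZK| = 29.80 ✓; ∠ZKN = 48.10° ✓; |KN| = 14.40 ✗.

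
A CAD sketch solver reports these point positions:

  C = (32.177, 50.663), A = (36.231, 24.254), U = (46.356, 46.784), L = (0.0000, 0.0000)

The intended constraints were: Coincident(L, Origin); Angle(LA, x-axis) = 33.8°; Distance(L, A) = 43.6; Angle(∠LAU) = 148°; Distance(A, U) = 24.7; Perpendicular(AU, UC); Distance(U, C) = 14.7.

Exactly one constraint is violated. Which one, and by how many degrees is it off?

Perpendicular(AU, UC) — off by 8.90°.

L = (0.00, 0.00) ✓; LA at 33.80° ✓; |LA| = 43.60 ✓; ∠LAU = 148.0° ✓; |AU| = 24.70 ✓; ∠(AU, UC) = 98.90° ✗; |UC| = 14.70 ✓.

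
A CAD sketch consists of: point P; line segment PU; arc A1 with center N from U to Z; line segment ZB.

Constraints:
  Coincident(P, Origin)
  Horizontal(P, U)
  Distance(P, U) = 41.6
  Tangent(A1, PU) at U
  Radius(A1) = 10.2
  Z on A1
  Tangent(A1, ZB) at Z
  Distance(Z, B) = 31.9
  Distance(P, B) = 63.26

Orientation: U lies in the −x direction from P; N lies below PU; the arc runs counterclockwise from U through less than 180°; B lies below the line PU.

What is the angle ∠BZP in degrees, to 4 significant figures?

92.94°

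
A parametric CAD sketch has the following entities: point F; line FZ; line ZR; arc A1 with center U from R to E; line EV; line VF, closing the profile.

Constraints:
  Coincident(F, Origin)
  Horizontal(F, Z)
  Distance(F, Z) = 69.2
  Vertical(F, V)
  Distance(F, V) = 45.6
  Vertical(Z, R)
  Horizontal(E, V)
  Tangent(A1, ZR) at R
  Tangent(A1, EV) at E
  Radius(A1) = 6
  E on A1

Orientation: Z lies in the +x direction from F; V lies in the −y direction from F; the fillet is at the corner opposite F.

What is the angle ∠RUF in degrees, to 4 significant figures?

147.9°

The virtual corner opposite F is at (69.20, -45.60). The tangent condition forces UR to be normal to ZR and since A1 is tangent to EV there, UE ⟂ EV, with radius 6.0, so the center U sits 6.0 in from both sides at U = (63.20, -39.60). That places the tangent points at R = (69.20, -39.60) on ZR and E = (63.20, -45.60) on EV. Then cos ∠RUF = UR·UF / (|UR||UF|), giving 147.9°.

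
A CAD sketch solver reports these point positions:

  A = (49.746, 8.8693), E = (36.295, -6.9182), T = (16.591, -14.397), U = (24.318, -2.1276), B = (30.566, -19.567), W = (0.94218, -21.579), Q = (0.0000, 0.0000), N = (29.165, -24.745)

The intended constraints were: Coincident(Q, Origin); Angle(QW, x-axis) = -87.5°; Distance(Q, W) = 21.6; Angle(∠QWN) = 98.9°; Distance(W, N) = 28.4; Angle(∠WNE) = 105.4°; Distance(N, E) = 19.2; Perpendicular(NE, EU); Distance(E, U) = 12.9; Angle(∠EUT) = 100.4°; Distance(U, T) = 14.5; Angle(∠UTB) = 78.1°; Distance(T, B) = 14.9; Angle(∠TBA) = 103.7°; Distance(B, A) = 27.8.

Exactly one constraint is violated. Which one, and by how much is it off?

Distance(B, A) = 27.8 — off by 6.50.

Q = (0.00, 0.00) ✓; QW at -87.50° ✓; |QW| = 21.60 ✓; ∠QWN = 98.90° ✓; |WN| = 28.40 ✓; ∠WNE = 105.4° ✓; |NE| = 19.20 ✓; ∠(NE, EU) = 90.00° ✓; |EU| = 12.90 ✓; ∠EUT = 100.4° ✓; |UT| = 14.50 ✓; ∠UTB = 78.10° ✓; |TB| = 14.90 ✓; ∠TBA = 103.7° ✓; |BA| = 34.30 ✗.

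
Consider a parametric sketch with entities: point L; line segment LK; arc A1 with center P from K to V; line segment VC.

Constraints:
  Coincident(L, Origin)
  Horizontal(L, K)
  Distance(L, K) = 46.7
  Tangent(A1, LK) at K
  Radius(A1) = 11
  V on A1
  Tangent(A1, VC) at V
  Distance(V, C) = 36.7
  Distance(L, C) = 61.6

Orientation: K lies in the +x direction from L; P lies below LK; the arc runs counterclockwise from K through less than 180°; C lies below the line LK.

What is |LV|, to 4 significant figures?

37.60

L is at the origin; LK is horizontal with |LK| = 46.7 and K on the +x side, so K = (46.70, 0.000). Since A1 is tangent to LK there, PK ⟂ LK, so P = K + (0, -11) = (46.70, -11.00). Since PV ⟂ VC (tangency), |PC| = √(11.0² + 36.7²) = 38.31 regardless of where V sits on A1. So C lies on both circle(L, 61.6) and circle(P, 38.31); the below-LK intersection is C = (38.17, -48.35). V is the foot of the tangent from C: V = (35.72, -11.73).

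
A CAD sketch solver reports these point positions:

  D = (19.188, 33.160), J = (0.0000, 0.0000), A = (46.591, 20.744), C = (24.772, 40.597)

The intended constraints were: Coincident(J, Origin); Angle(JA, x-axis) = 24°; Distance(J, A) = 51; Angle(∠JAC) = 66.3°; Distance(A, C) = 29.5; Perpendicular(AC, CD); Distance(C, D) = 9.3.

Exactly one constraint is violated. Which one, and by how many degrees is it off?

Perpendicular(AC, CD) — off by 5.40°.

J = (0.00, 0.00) ✓; JA at 24.00° ✓; |JA| = 51.00 ✓; ∠JAC = 66.30° ✓; |AC| = 29.50 ✓; ∠(AC, CD) = 95.40° ✗; |CD| = 9.300 ✓.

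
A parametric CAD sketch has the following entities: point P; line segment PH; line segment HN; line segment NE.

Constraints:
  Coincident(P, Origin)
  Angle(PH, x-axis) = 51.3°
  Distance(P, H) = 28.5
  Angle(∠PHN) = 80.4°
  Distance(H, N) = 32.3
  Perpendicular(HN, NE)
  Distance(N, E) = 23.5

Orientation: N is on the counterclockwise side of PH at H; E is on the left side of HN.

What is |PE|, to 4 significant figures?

27.93

P is at the origin; PH runs at 51.3° with length 28.5, so H = 28.5·(cos 51.3°, sin 51.3°) = (17.82, 22.24). ∠PHN = 80.4°, so HN runs at 51.3° + (180° − 80.4°) = 150.9° from the x-axis; with |HN| = 32.3, N = H + 32.3·(cos 150.9°, sin 150.9°) = (-10.40, 37.95). The perpendicularity gives NE at right angles to HN; with |NE| = 23.5 on the left of HN, E = N + 23.5·(-0.4863, -0.8738) = (-21.83, 17.42). Then |PE| = |E − P| = 27.93.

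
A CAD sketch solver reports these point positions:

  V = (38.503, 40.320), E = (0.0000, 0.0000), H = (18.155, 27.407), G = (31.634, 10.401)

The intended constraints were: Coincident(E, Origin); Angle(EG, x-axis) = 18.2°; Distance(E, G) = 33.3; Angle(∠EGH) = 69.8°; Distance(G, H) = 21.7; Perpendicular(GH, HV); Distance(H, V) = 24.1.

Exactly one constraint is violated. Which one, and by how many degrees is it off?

Perpendicular(GH, HV) — off by 6.00°.

E = (0.00, 0.00) ✓; EG at 18.20° ✓; |EG| = 33.30 ✓; ∠EGH = 69.80° ✓; |GH| = 21.70 ✓; ∠(GH, HV) = 96.00° ✗; |HV| = 24.10 ✓.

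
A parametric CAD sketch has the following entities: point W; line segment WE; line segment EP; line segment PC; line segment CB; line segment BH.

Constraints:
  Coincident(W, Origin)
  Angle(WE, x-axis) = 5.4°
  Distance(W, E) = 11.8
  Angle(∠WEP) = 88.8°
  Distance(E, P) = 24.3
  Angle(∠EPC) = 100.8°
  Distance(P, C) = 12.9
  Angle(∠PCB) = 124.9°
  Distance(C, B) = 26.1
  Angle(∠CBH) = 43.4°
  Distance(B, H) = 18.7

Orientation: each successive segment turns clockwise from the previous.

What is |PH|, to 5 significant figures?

20.023

W is at the origin; WE runs at 5.4° with length 11.8, so E = (11.748, 1.1105). ∠WEP = 88.8° gives EP at -85.800° from the x-axis; with |EP| = 24.3, P = (13.527, -23.124). ∠EPC = 100.8° gives PC at -165.00° from the x-axis; with |PC| = 12.9, C = (1.0669, -26.463). ∠PCB = 124.9° gives CB at 139.90° from the x-axis; with |CB| = 26.1, B = (-18.898, -9.6514). ∠CBH = 43.4° gives BH at 3.3000° from the x-axis; with |BH| = 18.7, H = (-0.22858, -8.5750). Then |PH| = |H − P| = 20.023.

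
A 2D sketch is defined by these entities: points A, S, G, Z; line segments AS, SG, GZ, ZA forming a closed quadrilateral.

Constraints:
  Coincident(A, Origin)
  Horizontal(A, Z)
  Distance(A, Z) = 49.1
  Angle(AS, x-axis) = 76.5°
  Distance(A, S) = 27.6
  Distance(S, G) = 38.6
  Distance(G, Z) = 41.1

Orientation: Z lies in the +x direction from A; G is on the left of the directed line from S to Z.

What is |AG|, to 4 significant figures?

58.77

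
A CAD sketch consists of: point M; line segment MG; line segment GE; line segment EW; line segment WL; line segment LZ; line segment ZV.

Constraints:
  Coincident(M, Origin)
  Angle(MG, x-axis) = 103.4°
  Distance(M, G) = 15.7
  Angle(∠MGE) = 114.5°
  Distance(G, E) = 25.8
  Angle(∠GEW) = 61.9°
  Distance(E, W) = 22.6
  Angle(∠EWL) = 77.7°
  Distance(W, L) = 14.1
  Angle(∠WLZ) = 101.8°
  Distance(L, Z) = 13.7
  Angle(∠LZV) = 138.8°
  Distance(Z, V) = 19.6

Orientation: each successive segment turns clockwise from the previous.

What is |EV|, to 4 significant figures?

8.759

M is at the origin; MG runs at 103.4° with length 15.7, so G = (-3.638, 15.27). ∠MGE = 114.5° gives GE at 37.90° from the x-axis; with |GE| = 25.8, E = (16.72, 31.12). ∠GEW = 61.9° gives EW at -80.20° from the x-axis; with |EW| = 22.6, W = (20.57, 8.851). ∠EWL = 77.7° gives WL at 177.5° from the x-axis; with |WL| = 14.1, L = (6.480, 9.466). ∠WLZ = 101.8° gives LZ at 99.30° from the x-axis; with |LZ| = 13.7, Z = (4.266, 22.99). ∠LZV = 138.8° gives ZV at 58.10° from the x-axis; with |ZV| = 19.6, V = (14.62, 39.63). Then |EV| = |V − E| = 8.759.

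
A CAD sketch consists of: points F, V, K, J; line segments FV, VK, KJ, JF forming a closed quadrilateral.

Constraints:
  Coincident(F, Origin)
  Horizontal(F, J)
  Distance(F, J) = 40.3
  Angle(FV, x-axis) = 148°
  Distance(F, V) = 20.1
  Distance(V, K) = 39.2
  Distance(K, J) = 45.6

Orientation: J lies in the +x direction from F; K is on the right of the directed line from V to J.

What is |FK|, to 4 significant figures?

23.95

Checks: |VK| = 39.20 ✓; |KJ| = 45.60 ✓.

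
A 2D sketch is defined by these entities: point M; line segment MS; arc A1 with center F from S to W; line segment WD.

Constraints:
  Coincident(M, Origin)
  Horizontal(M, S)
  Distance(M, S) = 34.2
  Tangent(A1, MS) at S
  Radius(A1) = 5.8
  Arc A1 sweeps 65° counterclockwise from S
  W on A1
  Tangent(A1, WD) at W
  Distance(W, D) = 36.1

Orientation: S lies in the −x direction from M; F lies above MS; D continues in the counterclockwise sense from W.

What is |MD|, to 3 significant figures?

38.6

M is at the origin; M and S share the same y with |MS| = 34.2 and S on the −x side, so S = (-34.2, 0.00). Since A1 is tangent to MS there, FS ⟂ MS, so F = S + (0, 5.8) = (-34.2, 5.80). On A1, S sits at bearing -90° from F; a 65° counterclockwise sweep puts W at bearing -25°, so W = F + 5.8·(cos -25°, sin -25°) = (-28.9, 3.35). The tangent condition forces FW to be normal to WD, so WD runs along (−sin -25°, cos -25°); with |WD| = 36.1, D = (-13.7, 36.1). Then |MD| = |D − M| = 38.6.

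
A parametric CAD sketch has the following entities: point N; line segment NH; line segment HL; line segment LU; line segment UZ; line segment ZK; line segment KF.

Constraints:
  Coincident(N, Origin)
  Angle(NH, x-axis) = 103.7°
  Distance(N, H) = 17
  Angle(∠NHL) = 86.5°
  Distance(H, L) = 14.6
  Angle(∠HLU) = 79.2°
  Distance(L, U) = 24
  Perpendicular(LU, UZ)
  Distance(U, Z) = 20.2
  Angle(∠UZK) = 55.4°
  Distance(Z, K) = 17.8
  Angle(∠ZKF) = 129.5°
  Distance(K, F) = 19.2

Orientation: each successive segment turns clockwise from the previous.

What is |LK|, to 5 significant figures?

13.757

The perpendicularity gives UZ at right angles to LU, so UZ runs at 179.40°; with |UZ| = 20.2, Z = (-10.107, -4.6854). ∠UZK = 55.4° gives ZK at 54.800° from the x-axis; with |ZK| = 17.8, K = (0.15329, 9.8598). Then |LK| = |K − L| = 13.757.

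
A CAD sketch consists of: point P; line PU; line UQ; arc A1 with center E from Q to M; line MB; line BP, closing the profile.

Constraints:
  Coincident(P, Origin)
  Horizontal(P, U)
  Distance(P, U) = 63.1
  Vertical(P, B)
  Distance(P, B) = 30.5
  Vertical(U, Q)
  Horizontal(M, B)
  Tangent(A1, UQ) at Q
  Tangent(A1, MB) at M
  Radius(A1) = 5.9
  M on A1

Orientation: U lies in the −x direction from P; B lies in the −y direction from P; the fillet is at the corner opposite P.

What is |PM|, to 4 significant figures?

64.82

The virtual corner opposite P is at (-63.10, -30.50). Since A1 is tangent to UQ there, EQ ⟂ UQ and the tangent condition forces EM to be normal to MB, with radius 5.9, so the center E sits 5.9 in from both sides at E = (-57.20, -24.60). That places the tangent points at Q = (-63.10, -24.60) on UQ and M = (-57.20, -30.50) on MB. Then |PM| = |M − P| = 64.82.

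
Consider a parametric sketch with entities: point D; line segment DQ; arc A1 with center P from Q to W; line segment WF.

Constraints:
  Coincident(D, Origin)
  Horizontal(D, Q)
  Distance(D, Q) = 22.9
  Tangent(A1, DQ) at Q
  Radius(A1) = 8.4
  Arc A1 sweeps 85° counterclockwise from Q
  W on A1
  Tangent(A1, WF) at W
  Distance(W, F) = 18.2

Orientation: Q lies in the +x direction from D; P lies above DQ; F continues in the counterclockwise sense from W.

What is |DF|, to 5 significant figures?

41.773

D is at the origin; D and Q share the same y with |DQ| = 22.9 and Q on the +x side, so Q = (22.900, 0.0000). Tangency of A1 to DQ means the radius PQ is perpendicular to DQ, so P = Q + (0, 8.4) = (22.900, 8.4000). On A1, Q sits at bearing -90° from P; an 85° counterclockwise sweep puts W at bearing -5°, so W = P + 8.4·(cos -5°, sin -5°) = (31.268, 7.6679). The tangent condition forces PW to be normal to WF, so WF runs along (−sin -5°, cos -5°); with |WF| = 18.2, F = (32.854, 25.799). Then |DF| = |F − D| = 41.773.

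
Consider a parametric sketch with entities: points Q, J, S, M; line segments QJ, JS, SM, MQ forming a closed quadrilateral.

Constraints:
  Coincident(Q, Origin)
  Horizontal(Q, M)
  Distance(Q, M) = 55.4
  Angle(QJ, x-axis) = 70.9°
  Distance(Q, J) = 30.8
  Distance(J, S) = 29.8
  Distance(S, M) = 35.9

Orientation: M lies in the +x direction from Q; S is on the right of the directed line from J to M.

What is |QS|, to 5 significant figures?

19.528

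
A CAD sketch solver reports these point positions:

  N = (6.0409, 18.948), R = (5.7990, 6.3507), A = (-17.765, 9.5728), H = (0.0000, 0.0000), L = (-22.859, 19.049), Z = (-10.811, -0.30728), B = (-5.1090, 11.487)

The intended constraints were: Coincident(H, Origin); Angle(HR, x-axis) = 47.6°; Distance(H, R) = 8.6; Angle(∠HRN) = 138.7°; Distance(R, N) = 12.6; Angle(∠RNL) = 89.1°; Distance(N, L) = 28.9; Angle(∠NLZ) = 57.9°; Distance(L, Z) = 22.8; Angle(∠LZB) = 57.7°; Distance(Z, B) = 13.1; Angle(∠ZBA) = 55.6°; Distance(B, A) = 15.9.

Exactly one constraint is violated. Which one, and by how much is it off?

Distance(B, A) = 15.9 — off by 3.10.

H = (0.00, 0.00) ✓; HR at 47.60° ✓; |HR| = 8.600 ✓; ∠HRN = 138.7° ✓; |RN| = 12.60 ✓; ∠RNL = 89.10° ✓; |NL| = 28.90 ✓; ∠NLZ = 57.90° ✓; |LZ| = 22.80 ✓; ∠LZB = 57.70° ✓; |ZB| = 13.10 ✓; ∠ZBA = 55.60° ✓; |BA| = 12.80 ✗.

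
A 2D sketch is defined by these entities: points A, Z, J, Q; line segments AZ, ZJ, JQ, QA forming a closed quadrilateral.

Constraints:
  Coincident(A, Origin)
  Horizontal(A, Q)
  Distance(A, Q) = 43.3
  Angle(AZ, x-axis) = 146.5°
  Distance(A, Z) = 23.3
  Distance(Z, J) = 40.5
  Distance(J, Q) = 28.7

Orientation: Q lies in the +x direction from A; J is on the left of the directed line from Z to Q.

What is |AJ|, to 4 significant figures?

27.34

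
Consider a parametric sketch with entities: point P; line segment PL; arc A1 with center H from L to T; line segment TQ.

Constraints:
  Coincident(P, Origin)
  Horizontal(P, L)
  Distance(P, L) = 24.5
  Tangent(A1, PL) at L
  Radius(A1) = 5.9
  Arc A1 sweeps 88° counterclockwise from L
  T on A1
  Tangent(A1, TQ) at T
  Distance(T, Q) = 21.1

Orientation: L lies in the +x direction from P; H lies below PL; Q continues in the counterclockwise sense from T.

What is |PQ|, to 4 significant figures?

32.19

P is at the origin; PL is horizontal with |PL| = 24.5 and L on the +x side, so L = (24.50, 0.000). Tangency of A1 to PL means the radius HL is perpendicular to PL, so H = L + (0, -5.9) = (24.50, -5.900). On A1, L sits at bearing 90° from H; an 88° counterclockwise sweep puts T at bearing 178°, so T = H + 5.9·(cos 178°, sin 178°) = (18.60, -5.694). A1 meets TQ tangentially, so HT is at right angles to TQ, so TQ runs along (−sin 178°, cos 178°); with |TQ| = 21.1, Q = (17.87, -26.78). Then |PQ| = |Q − P| = 32.19.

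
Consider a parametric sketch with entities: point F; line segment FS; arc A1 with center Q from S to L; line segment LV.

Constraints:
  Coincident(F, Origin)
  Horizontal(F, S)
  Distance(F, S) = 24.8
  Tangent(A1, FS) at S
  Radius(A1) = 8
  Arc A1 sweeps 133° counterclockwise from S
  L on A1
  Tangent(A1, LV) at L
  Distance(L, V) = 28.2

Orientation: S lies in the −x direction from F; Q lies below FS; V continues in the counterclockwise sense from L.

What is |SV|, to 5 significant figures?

36.613

F is at the origin; FS is horizontal with |FS| = 24.8 and S on the −x side, so S = (-24.800, 0.0000). Since A1 is tangent to FS there, QS ⟂ FS, so Q = S + (0, -8) = (-24.800, -8.0000). On A1, S sits at bearing 90° from Q; a 133° counterclockwise sweep puts L at bearing 223°, so L = Q + 8.0·(cos 223°, sin 223°) = (-30.651, -13.456). Since A1 is tangent to LV there, QL ⟂ LV, so LV runs along (−sin 223°, cos 223°); with |LV| = 28.2, V = (-11.418, -34.080). Then |SV| = |V − S| = 36.613.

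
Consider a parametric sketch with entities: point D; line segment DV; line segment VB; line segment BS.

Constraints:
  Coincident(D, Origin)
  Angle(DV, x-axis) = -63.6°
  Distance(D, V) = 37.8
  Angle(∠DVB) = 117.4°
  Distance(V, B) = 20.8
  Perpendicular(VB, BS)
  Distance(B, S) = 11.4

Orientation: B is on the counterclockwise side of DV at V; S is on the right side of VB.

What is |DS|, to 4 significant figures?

58.99

D is at the origin; DV runs at -63.6° with length 37.8, so V = 37.8·(cos -63.6°, sin -63.6°) = (16.81, -33.86). ∠DVB = 117.4°, so VB runs at -63.6° + (180° − 117.4°) = -1.000° from the x-axis; with |VB| = 20.8, B = V + 20.8·(cos -1.000°, sin -1.000°) = (37.60, -34.22). The perpendicularity gives BS at right angles to VB; with |BS| = 11.4 on the right of VB, S = B + 11.4·(-0.01745, -0.9998) = (37.41, -45.62). Then |DS| = |S − D| = 58.99.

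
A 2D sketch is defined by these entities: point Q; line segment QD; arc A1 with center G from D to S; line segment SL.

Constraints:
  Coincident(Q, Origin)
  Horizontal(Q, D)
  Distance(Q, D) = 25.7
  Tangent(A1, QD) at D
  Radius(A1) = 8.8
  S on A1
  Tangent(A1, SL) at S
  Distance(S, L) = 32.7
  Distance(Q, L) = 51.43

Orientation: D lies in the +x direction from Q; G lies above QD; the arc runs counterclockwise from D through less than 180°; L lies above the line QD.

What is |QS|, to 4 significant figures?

35.88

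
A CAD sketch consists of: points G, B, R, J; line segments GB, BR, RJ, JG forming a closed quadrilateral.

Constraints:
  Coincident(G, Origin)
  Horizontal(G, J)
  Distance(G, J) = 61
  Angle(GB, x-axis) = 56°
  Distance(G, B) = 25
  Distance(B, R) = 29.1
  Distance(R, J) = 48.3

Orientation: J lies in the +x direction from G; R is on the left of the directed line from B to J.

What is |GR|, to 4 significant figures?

53.78

Checks: |BR| = 29.10 ✓; |RJ| = 48.30 ✓.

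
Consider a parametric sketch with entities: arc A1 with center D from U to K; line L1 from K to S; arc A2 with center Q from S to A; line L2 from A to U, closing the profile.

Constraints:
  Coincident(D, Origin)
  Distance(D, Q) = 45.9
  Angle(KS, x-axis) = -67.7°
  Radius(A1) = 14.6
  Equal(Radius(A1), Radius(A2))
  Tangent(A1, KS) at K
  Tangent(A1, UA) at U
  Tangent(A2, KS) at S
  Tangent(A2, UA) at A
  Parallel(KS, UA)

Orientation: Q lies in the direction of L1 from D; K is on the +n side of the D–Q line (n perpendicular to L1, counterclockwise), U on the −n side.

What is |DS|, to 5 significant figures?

48.166

Tangency of A1 to both parallel lines with radius 14.6 puts K and U at D ± 14.6·n: K = (13.508, 5.5401), U = (-13.508, -5.5401). Equal radii place S and A the same way about Q: S = Q + 14.6·n = (30.925, -36.927), A = Q − 14.6·n = (3.9090, -48.007). Then |DS| = |S − D| = 48.166.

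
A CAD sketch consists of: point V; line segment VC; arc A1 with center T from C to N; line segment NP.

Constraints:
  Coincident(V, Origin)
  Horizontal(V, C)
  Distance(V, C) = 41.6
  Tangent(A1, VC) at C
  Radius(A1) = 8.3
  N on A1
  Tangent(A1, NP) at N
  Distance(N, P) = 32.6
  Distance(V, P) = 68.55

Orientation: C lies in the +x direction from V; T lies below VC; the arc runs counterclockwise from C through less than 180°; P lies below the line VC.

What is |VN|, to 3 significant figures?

38.0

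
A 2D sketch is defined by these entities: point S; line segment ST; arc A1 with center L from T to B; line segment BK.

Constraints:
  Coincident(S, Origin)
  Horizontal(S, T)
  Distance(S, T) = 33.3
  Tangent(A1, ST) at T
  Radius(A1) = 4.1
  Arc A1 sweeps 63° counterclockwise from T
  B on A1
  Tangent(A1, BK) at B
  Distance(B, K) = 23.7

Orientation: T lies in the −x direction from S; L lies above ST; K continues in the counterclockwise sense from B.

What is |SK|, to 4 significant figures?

30.04

S is at the origin; S and T share the same y with |ST| = 33.3 and T on the −x side, so T = (-33.30, 0.000). Tangency of A1 to ST means the radius LT is perpendicular to ST, so L = T + (0, 4.1) = (-33.30, 4.100). On A1, T sits at bearing -90° from L; a 63° counterclockwise sweep puts B at bearing -27°, so B = L + 4.1·(cos -27°, sin -27°) = (-29.65, 2.239). Since A1 is tangent to BK there, LB ⟂ BK, so BK runs along (−sin -27°, cos -27°); with |BK| = 23.7, K = (-18.89, 23.36). Then |SK| = |K − S| = 30.04.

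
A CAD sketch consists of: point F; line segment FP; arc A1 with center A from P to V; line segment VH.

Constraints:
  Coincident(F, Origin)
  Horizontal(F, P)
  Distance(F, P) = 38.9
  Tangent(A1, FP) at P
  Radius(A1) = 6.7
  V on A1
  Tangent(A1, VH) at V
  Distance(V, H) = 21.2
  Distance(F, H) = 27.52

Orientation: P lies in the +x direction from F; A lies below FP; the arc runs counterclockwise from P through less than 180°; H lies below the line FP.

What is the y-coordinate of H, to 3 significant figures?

-18.7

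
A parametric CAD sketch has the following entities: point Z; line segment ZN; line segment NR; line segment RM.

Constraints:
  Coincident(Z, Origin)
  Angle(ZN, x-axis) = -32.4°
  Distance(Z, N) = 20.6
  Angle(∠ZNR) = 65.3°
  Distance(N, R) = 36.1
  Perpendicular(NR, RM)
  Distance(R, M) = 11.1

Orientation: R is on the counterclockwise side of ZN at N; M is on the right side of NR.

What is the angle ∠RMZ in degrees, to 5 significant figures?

42.678°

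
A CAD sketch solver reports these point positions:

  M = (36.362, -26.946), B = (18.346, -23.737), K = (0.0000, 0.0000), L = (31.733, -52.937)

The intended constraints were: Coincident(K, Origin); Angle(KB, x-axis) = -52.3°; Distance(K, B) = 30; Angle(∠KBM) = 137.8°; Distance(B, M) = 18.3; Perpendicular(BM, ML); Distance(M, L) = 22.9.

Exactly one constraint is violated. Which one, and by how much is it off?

Distance(M, L) = 22.9 — off by 3.50.

K = (0.00, 0.00) ✓; KB at -52.30° ✓; |KB| = 30.00 ✓; ∠KBM = 137.8° ✓; |BM| = 18.30 ✓; ∠(BM, ML) = 90.00° ✓; |ML| = 26.40 ✗.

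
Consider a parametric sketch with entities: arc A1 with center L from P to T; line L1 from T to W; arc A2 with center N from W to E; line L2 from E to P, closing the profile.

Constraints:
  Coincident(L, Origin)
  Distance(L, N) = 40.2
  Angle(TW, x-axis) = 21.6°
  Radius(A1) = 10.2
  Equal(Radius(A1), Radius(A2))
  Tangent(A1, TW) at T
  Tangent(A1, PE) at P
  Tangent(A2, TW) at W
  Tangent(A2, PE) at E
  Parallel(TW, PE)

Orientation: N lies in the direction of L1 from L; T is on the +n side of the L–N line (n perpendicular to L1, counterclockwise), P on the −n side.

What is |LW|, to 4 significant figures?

41.47

The slot axis is L1's direction at 21.6°, so u = (cos 21.6°, sin 21.6°) = (0.9298, 0.3681) and n = (−sin 21.6°, cos 21.6°) = (-0.3681, 0.9298). L is at the origin and N lies 40.2 along u from L, so N = 40.2·u = (37.38, 14.80). Tangency of A1 to both parallel lines with radius 10.2 puts T and P at L ± 10.2·n: T = (-3.755, 9.484), P = (3.755, -9.484). Equal radii place W and E the same way about N: W = N + 10.2·n = (33.62, 24.28), E = N − 10.2·n = (41.13, 5.315). Then |LW| = |W − L| = 41.47.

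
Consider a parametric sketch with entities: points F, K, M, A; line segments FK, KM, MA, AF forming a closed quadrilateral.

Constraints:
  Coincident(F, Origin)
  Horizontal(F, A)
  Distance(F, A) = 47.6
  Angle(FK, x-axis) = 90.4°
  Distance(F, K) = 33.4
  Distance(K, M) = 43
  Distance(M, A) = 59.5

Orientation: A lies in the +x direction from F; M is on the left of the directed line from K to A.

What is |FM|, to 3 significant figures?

67.8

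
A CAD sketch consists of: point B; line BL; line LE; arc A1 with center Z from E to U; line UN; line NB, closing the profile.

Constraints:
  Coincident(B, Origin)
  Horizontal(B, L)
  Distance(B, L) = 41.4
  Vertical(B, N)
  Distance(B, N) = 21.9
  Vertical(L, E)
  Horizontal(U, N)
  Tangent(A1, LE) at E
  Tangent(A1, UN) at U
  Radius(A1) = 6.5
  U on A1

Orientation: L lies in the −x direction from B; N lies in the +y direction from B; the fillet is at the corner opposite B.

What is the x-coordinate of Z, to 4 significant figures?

-34.90

B is at the origin; B and L share the same y with |BL| = 41.4 and L on the −x side, so L = (-41.40, 0.000). B and N share the same x with |BN| = 21.9 and N on the +y side, so N = (0.000, 21.90). The virtual corner opposite B is at (-41.40, 21.90). The tangent condition forces ZE to be normal to LE and since A1 is tangent to UN there, ZU ⟂ UN, with radius 6.5, so the center Z sits 6.5 in from both sides at Z = (-34.90, 15.40). So Z.x = -34.90.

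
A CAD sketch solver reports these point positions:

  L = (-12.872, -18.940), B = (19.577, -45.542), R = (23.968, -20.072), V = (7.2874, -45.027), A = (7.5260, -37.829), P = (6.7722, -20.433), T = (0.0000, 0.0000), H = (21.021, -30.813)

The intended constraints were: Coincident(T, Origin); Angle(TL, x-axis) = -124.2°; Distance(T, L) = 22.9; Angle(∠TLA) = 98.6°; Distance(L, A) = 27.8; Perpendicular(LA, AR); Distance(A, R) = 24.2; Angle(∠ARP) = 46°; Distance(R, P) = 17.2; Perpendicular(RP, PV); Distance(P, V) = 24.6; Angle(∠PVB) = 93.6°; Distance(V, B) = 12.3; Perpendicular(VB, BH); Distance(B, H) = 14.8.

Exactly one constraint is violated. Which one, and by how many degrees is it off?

Perpendicular(VB, BH) — off by 3.20°.

T = (0.00, 0.00) ✓; TL at -124.2° ✓; |TL| = 22.90 ✓; ∠TLA = 98.60° ✓; |LA| = 27.80 ✓; ∠(LA, AR) = 90.00° ✓; |AR| = 24.20 ✓; ∠ARP = 46.00° ✓; |RP| = 17.20 ✓; ∠(RP, PV) = 90.00° ✓; |PV| = 24.60 ✓; ∠PVB = 93.60° ✓; |VB| = 12.30 ✓; ∠(VB, BH) = 86.80° ✗; |BH| = 14.80 ✓.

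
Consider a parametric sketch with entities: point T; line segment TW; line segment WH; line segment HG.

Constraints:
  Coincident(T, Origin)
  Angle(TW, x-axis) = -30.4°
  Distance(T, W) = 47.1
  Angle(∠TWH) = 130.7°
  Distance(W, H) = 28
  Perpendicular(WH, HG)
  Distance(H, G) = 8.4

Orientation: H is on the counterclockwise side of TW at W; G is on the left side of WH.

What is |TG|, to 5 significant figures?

64.754

∠TWH = 130.7°, so WH runs at -30.4° + (180° − 130.7°) = 18.900° from the x-axis; with |WH| = 28.0, H = W + 28.0·(cos 18.900°, sin 18.900°) = (67.115, -14.765). WH ⟂ HG; with |HG| = 8.4 on the left of WH, G = H + 8.4·(-0.32392, 0.94609) = (64.394, -6.8174). Then |TG| = |G − T| = 64.754.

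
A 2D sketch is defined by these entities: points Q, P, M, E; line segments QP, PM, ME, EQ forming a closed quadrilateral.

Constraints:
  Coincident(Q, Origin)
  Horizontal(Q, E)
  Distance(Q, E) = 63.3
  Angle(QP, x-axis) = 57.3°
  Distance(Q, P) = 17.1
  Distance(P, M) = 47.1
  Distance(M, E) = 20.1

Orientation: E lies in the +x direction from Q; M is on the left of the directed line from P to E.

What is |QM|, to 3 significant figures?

59.2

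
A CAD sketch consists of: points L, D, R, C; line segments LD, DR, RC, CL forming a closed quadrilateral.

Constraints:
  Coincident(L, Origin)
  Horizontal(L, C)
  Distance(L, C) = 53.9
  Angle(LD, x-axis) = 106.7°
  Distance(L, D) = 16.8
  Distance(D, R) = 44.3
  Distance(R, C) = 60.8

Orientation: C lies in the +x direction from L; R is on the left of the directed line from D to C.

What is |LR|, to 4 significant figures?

55.95

L is at the origin; LC is horizontal with |LC| = 53.9 and C in +x, so C = (53.9, 0). LD runs at 106.7° with |LD| = 16.8, so D = (-4.828, 16.09). R is determined by |DR| = 44.3 and |RC| = 60.8 together: it lies at the intersection of circle(D, 44.3) and circle(C, 60.8). With |DC| = 60.89, the foot of the radical line on DC is 16.21 from D and the perpendicular offset is √(44.3² − 16.21²) = 41.23. Taking the left-of-DC solution: R = (21.70, 51.57).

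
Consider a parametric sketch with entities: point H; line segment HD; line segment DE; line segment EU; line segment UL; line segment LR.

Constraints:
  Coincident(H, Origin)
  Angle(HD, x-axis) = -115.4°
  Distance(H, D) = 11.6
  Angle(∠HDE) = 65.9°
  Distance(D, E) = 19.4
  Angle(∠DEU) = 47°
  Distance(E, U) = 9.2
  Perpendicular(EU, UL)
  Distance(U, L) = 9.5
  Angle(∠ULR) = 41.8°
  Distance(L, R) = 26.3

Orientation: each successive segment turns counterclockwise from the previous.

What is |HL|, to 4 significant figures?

10.44

∠DEU = 47.0° gives EU at 131.7° from the x-axis; with |EU| = 9.2, U = (8.299, -4.050). EU is perpendicular to UL, so UL runs at -138.3°; with |UL| = 9.5, L = (1.206, -10.37). Then |HL| = |L − H| = 10.44.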